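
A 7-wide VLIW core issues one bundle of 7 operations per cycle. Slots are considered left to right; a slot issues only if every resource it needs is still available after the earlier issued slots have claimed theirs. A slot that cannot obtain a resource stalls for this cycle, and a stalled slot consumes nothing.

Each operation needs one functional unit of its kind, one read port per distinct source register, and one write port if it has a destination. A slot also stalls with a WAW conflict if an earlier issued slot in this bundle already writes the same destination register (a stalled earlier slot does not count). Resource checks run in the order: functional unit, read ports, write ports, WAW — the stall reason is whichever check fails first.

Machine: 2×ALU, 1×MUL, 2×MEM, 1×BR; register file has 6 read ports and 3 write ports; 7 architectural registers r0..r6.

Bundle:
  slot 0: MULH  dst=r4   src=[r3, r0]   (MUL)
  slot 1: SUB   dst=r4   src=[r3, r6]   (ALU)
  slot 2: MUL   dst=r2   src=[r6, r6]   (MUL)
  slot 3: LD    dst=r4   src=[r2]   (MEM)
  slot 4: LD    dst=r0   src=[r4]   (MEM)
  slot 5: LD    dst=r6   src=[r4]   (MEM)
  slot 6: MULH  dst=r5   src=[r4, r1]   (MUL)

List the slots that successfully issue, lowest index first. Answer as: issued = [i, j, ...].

#0 MUL src=r3,r0 dispatched  <A:2 Mu:0 Ld:2 B:1 rd:4 wr:2>
#1 ALU src=r3,r6 held:WAW  <A:2 Mu:0 Ld:2 B:1 rd:4 wr:2>
#2 MUL src=r6,r6 held:FU  <A:2 Mu:0 Ld:2 B:1 rd:4 wr:2>
#3 MEM src=r2 held:WAW  <A:2 Mu:0 Ld:2 B:1 rd:4 wr:2>
#4 MEM src=r4 dispatched  <A:2 Mu:0 Ld:1 B:1 rd:3 wr:1>
#5 MEM src=r4 dispatched  <A:2 Mu:0 Ld:0 B:1 rd:2 wr:0>
#6 MUL src=r4,r1 held:FU  <A:2 Mu:0 Ld:0 B:1 rd:2 wr:0>

issued = [0, 4, 5]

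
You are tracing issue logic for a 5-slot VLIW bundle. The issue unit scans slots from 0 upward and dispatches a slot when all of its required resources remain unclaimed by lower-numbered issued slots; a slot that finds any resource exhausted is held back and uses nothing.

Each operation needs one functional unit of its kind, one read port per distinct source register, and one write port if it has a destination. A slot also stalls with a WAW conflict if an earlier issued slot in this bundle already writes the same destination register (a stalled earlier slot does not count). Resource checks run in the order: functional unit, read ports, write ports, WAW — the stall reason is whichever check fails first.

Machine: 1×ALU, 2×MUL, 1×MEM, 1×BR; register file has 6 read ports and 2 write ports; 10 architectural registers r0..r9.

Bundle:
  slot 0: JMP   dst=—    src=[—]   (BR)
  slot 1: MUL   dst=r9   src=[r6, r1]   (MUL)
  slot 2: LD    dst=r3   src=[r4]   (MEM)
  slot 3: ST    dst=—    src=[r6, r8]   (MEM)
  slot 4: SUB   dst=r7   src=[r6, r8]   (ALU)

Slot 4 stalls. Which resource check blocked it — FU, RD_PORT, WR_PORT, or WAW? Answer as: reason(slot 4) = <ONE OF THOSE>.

reason(slot 4) = WR_PORT

  0. BR ⇒ go  {1A/2Mu/1Ld/0B | 6r 2w}
  1. MUL→r9 ⇒ go  {1A/1Mu/1Ld/0B | 4r 1w}
  2. MEM→r3 ⇒ go  {1A/1Mu/0Ld/0B | 3r 0w}
  3. MEM ⇒ no(FU)  {1A/1Mu/0Ld/0B | 3r 0w}
  4. ALU→r7 ⇒ no(WR_PORT)  {1A/1Mu/0Ld/0B | 3r 0w}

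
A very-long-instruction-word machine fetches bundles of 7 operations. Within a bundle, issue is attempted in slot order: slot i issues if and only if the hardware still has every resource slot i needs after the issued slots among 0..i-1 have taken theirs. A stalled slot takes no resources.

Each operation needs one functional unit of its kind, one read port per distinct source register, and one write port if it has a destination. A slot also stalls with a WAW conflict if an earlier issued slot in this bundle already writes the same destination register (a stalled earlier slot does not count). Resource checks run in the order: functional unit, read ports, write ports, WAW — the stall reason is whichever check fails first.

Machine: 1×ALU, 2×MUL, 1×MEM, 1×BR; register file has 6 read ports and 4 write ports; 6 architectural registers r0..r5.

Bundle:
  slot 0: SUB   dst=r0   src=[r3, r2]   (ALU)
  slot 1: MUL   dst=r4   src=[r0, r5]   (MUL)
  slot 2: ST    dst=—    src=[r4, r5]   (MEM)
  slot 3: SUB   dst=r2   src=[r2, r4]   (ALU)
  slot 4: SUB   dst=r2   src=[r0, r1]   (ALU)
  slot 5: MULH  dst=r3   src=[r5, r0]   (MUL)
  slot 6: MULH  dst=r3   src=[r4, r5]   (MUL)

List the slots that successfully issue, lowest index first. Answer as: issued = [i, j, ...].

issued = [0, 1, 2]

  0. ALU→r0 ⇒ go  {0A/2Mu/1Ld/1B | 4r 3w}
  1. MUL→r4 ⇒ go  {0A/1Mu/1Ld/1B | 2r 2w}
  2. MEM ⇒ go  {0A/1Mu/0Ld/1B | 0r 2w}
  3. ALU→r2 ⇒ no(FU)  {0A/1Mu/0Ld/1B | 0r 2w}
  4. ALU→r2 ⇒ no(FU)  {0A/1Mu/0Ld/1B | 0r 2w}
  5. MUL→r3 ⇒ no(RD_PORT)  {0A/1Mu/0Ld/1B | 0r 2w}
  6. MUL→r3 ⇒ no(RD_PORT)  {0A/1Mu/0Ld/1B | 0r 2w}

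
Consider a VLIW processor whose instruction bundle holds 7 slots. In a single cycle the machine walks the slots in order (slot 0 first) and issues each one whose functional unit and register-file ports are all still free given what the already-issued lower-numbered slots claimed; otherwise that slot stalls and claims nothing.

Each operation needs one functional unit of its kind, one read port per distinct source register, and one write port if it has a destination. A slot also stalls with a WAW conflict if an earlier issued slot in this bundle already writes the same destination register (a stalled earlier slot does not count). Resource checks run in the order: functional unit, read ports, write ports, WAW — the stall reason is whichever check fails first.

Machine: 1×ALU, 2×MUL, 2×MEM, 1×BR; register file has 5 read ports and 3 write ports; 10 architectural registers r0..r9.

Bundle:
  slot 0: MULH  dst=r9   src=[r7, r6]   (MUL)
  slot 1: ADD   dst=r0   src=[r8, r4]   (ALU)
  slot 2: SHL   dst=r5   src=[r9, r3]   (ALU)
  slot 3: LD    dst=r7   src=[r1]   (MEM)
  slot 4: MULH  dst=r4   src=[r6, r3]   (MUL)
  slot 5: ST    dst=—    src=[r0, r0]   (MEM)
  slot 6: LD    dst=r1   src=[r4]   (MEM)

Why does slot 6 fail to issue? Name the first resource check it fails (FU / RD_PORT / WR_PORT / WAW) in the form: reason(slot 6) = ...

slot 0 (MUL): ISSUE — free A1,Mu1,Ld2,B1 rp3 wp2
slot 1 (ALU): ISSUE — free A0,Mu1,Ld2,B1 rp1 wp1
slot 2 (ALU): stall FU — free A0,Mu1,Ld2,B1 rp1 wp1
slot 3 (MEM): ISSUE — free A0,Mu1,Ld1,B1 rp0 wp0
slot 4 (MUL): stall RD_PORT — free A0,Mu1,Ld1,B1 rp0 wp0
slot 5 (MEM): stall RD_PORT — free A0,Mu1,Ld1,B1 rp0 wp0
slot 6 (MEM): stall RD_PORT — free A0,Mu1,Ld1,B1 rp0 wp0

reason(slot 6) = RD_PORT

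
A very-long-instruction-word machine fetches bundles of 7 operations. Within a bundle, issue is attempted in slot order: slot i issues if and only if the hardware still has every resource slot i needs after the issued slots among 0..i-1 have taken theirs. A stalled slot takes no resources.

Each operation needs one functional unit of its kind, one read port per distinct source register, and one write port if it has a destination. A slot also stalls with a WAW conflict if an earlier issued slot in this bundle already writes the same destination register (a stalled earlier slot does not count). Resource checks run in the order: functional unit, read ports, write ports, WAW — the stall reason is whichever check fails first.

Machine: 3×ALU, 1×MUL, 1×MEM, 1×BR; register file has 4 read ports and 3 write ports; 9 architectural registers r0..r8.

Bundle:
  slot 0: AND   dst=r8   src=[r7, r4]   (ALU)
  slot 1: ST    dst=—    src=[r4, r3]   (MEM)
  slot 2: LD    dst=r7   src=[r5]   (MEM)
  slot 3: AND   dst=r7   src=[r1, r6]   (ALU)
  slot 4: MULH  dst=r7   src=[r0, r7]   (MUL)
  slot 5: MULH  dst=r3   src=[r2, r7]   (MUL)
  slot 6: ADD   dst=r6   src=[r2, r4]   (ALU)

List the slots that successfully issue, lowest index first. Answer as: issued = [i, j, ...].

issued = [0, 1]

[0] ALU needs rd=2 wr=1: ok; after: ALU=2 MUL=1 MEM=1 BR=1, R=2, W=2
[1] MEM needs rd=2 wr=0: ok; after: ALU=2 MUL=1 MEM=0 BR=1, R=0, W=2
[2] MEM needs rd=1 wr=1: FU; after: ALU=2 MUL=1 MEM=0 BR=1, R=0, W=2
[3] ALU needs rd=2 wr=1: RD_PORT; after: ALU=2 MUL=1 MEM=0 BR=1, R=0, W=2
[4] MUL needs rd=2 wr=1: RD_PORT; after: ALU=2 MUL=1 MEM=0 BR=1, R=0, W=2
[5] MUL needs rd=2 wr=1: RD_PORT; after: ALU=2 MUL=1 MEM=0 BR=1, R=0, W=2
[6] ALU needs rd=2 wr=1: RD_PORT; after: ALU=2 MUL=1 MEM=0 BR=1, R=0, W=2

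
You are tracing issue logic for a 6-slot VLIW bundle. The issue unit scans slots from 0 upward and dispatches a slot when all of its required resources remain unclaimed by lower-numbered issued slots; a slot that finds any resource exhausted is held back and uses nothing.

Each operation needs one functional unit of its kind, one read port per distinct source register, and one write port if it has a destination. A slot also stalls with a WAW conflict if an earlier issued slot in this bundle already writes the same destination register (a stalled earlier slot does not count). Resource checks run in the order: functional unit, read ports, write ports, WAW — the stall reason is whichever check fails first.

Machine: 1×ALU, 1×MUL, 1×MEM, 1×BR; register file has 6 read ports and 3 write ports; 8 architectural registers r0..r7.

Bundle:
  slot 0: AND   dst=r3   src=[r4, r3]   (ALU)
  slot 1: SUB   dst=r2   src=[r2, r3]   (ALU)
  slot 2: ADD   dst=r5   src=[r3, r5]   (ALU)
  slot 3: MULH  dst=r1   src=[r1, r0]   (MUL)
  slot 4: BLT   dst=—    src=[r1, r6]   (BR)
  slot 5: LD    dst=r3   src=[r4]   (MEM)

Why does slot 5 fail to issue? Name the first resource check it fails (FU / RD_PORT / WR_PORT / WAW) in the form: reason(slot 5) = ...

(0) want 1×ALU +2rd +1wr — yes → AL0|MU1|ME1|BR1|rd4|wr2
(1) want 1×ALU +2rd +1wr — FU → AL0|MU1|ME1|BR1|rd4|wr2
(2) want 1×ALU +2rd +1wr — FU → AL0|MU1|ME1|BR1|rd4|wr2
(3) want 1×MUL +2rd +1wr — yes → AL0|MU0|ME1|BR1|rd2|wr1
(4) want 1×BR +2rd +0wr — yes → AL0|MU0|ME1|BR0|rd0|wr1
(5) want 1×MEM +1rd +1wr — RD_PORT → AL0|MU0|ME1|BR0|rd0|wr1

reason(slot 5) = RD_PORT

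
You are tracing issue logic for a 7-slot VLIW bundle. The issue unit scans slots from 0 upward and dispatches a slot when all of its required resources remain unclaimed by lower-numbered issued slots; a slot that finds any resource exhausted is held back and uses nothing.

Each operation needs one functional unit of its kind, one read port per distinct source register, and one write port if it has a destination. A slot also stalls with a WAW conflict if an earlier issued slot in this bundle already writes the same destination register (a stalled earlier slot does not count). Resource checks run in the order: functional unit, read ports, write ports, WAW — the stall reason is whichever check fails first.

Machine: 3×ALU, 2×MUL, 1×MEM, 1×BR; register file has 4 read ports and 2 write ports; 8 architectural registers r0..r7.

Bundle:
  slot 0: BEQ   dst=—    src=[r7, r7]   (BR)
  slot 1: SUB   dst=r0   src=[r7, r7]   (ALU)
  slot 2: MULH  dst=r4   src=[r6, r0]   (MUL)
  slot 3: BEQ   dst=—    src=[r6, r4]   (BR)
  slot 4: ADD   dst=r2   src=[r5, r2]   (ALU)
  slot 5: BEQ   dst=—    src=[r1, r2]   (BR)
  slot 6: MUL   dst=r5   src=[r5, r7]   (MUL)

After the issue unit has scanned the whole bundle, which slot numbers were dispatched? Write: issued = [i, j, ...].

issued = [0, 1, 2]

[0] BR needs rd=1 wr=0: ok; after: ALU=3 MUL=2 MEM=1 BR=0, R=3, W=2
[1] ALU needs rd=1 wr=1: ok; after: ALU=2 MUL=2 MEM=1 BR=0, R=2, W=1
[2] MUL needs rd=2 wr=1: ok; after: ALU=2 MUL=1 MEM=1 BR=0, R=0, W=0
[3] BR needs rd=2 wr=0: FU; after: ALU=2 MUL=1 MEM=1 BR=0, R=0, W=0
[4] ALU needs rd=2 wr=1: RD_PORT; after: ALU=2 MUL=1 MEM=1 BR=0, R=0, W=0
[5] BR needs rd=2 wr=0: FU; after: ALU=2 MUL=1 MEM=1 BR=0, R=0, W=0
[6] MUL needs rd=2 wr=1: RD_PORT; after: ALU=2 MUL=1 MEM=1 BR=0, R=0, W=0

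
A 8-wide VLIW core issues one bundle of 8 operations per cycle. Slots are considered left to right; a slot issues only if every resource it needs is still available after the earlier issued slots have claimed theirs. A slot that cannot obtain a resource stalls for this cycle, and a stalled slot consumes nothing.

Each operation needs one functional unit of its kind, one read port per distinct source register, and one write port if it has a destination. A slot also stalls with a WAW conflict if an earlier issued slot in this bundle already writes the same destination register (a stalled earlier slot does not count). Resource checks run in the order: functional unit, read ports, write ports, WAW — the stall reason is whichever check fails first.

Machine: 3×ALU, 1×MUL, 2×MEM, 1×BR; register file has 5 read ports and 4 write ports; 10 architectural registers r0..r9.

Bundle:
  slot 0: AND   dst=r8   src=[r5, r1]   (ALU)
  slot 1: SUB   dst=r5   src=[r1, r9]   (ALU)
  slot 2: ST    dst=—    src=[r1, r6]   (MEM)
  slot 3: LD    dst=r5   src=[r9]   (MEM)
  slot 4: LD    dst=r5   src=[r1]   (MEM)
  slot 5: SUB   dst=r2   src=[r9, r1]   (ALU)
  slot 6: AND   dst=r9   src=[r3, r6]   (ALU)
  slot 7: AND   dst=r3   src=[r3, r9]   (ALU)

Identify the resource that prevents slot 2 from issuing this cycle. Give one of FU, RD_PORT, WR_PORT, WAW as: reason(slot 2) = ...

[0] ALU needs rd=2 wr=1: ok; after: ALU=2 MUL=1 MEM=2 BR=1, R=3, W=3
[1] ALU needs rd=2 wr=1: ok; after: ALU=1 MUL=1 MEM=2 BR=1, R=1, W=2
[2] MEM needs rd=2 wr=0: RD_PORT; after: ALU=1 MUL=1 MEM=2 BR=1, R=1, W=2
[3] MEM needs rd=1 wr=1: WAW; after: ALU=1 MUL=1 MEM=2 BR=1, R=1, W=2
[4] MEM needs rd=1 wr=1: WAW; after: ALU=1 MUL=1 MEM=2 BR=1, R=1, W=2
[5] ALU needs rd=2 wr=1: RD_PORT; after: ALU=1 MUL=1 MEM=2 BR=1, R=1, W=2
[6] ALU needs rd=2 wr=1: RD_PORT; after: ALU=1 MUL=1 MEM=2 BR=1, R=1, W=2
[7] ALU needs rd=2 wr=1: RD_PORT; after: ALU=1 MUL=1 MEM=2 BR=1, R=1, W=2

reason(slot 2) = RD_PORT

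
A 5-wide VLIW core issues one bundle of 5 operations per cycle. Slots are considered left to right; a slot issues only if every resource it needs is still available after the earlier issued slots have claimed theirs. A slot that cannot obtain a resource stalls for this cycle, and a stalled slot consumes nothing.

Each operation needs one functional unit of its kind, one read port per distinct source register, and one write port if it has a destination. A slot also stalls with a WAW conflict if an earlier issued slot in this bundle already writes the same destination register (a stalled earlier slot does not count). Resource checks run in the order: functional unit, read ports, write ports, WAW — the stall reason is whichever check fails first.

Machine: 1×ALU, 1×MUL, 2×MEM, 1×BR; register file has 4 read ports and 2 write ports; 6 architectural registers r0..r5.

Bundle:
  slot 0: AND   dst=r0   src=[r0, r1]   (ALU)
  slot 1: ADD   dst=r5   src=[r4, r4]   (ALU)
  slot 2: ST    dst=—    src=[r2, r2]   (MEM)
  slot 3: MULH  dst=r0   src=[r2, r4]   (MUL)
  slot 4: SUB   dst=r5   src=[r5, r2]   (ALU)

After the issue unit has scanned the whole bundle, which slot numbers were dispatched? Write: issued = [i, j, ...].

[0] ALU needs rd=2 wr=1: ok; after: ALU=0 MUL=1 MEM=2 BR=1, R=2, W=1
[1] ALU needs rd=1 wr=1: FU; after: ALU=0 MUL=1 MEM=2 BR=1, R=2, W=1
[2] MEM needs rd=1 wr=0: ok; after: ALU=0 MUL=1 MEM=1 BR=1, R=1, W=1
[3] MUL needs rd=2 wr=1: RD_PORT; after: ALU=0 MUL=1 MEM=1 BR=1, R=1, W=1
[4] ALU needs rd=2 wr=1: FU; after: ALU=0 MUL=1 MEM=1 BR=1, R=1, W=1

issued = [0, 2]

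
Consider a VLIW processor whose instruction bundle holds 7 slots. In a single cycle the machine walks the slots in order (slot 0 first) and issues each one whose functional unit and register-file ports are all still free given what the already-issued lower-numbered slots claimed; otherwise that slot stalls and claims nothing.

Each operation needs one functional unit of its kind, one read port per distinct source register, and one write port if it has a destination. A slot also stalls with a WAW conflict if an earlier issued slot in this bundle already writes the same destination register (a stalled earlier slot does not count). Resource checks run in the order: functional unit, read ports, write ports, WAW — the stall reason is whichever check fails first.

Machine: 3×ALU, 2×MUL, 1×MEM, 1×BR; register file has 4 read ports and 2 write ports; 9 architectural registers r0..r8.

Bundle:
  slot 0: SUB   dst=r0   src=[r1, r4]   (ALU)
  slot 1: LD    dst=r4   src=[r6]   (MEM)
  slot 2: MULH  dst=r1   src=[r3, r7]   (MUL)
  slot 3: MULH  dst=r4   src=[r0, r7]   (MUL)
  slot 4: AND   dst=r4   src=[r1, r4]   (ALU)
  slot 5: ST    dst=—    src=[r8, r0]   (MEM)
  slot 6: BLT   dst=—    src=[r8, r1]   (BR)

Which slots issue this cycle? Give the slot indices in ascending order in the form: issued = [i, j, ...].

[0] ALU needs rd=2 wr=1: ok; after: ALU=2 MUL=2 MEM=1 BR=1, R=2, W=1
[1] MEM needs rd=1 wr=1: ok; after: ALU=2 MUL=2 MEM=0 BR=1, R=1, W=0
[2] MUL needs rd=2 wr=1: RD_PORT; after: ALU=2 MUL=2 MEM=0 BR=1, R=1, W=0
[3] MUL needs rd=2 wr=1: RD_PORT; after: ALU=2 MUL=2 MEM=0 BR=1, R=1, W=0
[4] ALU needs rd=2 wr=1: RD_PORT; after: ALU=2 MUL=2 MEM=0 BR=1, R=1, W=0
[5] MEM needs rd=2 wr=0: FU; after: ALU=2 MUL=2 MEM=0 BR=1, R=1, W=0
[6] BR needs rd=2 wr=0: RD_PORT; after: ALU=2 MUL=2 MEM=0 BR=1, R=1, W=0

issued = [0, 1]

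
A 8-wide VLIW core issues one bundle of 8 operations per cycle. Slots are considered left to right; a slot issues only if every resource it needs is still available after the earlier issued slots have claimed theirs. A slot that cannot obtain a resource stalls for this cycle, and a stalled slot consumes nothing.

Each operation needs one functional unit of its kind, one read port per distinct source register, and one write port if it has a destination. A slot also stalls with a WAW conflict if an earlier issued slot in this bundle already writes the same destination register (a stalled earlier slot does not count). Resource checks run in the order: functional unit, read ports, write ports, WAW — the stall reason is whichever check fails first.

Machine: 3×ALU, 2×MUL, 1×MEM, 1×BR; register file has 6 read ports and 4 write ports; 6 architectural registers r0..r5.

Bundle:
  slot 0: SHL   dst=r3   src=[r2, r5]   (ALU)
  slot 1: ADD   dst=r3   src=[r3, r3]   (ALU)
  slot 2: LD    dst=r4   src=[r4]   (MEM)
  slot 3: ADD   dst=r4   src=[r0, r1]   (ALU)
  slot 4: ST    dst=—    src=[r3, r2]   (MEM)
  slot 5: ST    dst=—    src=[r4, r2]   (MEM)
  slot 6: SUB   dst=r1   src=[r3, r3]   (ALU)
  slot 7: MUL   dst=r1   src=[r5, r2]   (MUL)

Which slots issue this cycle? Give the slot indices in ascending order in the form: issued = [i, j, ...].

  0. ALU→r3 ⇒ go  {2A/2Mu/1Ld/1B | 4r 3w}
  1. ALU→r3 ⇒ no(WAW)  {2A/2Mu/1Ld/1B | 4r 3w}
  2. MEM→r4 ⇒ go  {2A/2Mu/0Ld/1B | 3r 2w}
  3. ALU→r4 ⇒ no(WAW)  {2A/2Mu/0Ld/1B | 3r 2w}
  4. MEM ⇒ no(FU)  {2A/2Mu/0Ld/1B | 3r 2w}
  5. MEM ⇒ no(FU)  {2A/2Mu/0Ld/1B | 3r 2w}
  6. ALU→r1 ⇒ go  {1A/2Mu/0Ld/1B | 2r 1w}
  7. MUL→r1 ⇒ no(WAW)  {1A/2Mu/0Ld/1B | 2r 1w}

issued = [0, 2, 6]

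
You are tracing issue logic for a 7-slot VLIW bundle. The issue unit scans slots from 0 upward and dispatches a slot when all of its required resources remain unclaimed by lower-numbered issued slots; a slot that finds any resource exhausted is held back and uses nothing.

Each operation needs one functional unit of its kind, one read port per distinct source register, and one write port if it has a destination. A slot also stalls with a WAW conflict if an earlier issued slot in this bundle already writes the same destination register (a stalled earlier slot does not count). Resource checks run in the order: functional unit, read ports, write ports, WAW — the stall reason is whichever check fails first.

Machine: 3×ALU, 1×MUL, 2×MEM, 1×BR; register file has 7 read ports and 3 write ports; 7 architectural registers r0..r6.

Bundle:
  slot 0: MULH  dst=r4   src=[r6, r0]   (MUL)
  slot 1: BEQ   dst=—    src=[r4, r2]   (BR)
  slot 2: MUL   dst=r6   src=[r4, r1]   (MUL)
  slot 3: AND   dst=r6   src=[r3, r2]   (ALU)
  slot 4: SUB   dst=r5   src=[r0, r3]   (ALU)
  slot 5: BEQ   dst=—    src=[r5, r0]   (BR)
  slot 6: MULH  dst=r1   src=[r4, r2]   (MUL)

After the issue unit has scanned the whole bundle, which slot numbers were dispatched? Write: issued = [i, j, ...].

slot 0 (MUL): ISSUE — free A3,Mu0,Ld2,B1 rp5 wp2
slot 1 (BR): ISSUE — free A3,Mu0,Ld2,B0 rp3 wp2
slot 2 (MUL): stall FU — free A3,Mu0,Ld2,B0 rp3 wp2
slot 3 (ALU): ISSUE — free A2,Mu0,Ld2,B0 rp1 wp1
slot 4 (ALU): stall RD_PORT — free A2,Mu0,Ld2,B0 rp1 wp1
slot 5 (BR): stall FU — free A2,Mu0,Ld2,B0 rp1 wp1
slot 6 (MUL): stall FU — free A2,Mu0,Ld2,B0 rp1 wp1

issued = [0, 1, 3]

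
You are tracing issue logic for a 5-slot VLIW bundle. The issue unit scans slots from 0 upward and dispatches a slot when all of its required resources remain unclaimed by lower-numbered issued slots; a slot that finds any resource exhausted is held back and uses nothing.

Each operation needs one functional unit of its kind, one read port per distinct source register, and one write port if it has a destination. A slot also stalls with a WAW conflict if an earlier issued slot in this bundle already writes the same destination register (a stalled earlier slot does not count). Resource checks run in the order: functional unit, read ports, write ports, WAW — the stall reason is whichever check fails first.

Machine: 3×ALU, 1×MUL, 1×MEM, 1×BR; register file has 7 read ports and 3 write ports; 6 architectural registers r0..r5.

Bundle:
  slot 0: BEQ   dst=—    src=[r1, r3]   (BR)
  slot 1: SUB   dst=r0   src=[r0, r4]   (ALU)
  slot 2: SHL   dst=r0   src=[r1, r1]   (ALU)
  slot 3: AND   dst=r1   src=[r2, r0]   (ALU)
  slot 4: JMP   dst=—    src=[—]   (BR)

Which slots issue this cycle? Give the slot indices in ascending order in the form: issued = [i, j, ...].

issued = [0, 1, 3]

(0) want 1×BR +2rd +0wr — yes → AL3|MU1|ME1|BR0|rd5|wr3
(1) want 1×ALU +2rd +1wr — yes → AL2|MU1|ME1|BR0|rd3|wr2
(2) want 1×ALU +1rd +1wr — WAW → AL2|MU1|ME1|BR0|rd3|wr2
(3) want 1×ALU +2rd +1wr — yes → AL1|MU1|ME1|BR0|rd1|wr1
(4) want 1×BR +0rd +0wr — FU → AL1|MU1|ME1|BR0|rd1|wr1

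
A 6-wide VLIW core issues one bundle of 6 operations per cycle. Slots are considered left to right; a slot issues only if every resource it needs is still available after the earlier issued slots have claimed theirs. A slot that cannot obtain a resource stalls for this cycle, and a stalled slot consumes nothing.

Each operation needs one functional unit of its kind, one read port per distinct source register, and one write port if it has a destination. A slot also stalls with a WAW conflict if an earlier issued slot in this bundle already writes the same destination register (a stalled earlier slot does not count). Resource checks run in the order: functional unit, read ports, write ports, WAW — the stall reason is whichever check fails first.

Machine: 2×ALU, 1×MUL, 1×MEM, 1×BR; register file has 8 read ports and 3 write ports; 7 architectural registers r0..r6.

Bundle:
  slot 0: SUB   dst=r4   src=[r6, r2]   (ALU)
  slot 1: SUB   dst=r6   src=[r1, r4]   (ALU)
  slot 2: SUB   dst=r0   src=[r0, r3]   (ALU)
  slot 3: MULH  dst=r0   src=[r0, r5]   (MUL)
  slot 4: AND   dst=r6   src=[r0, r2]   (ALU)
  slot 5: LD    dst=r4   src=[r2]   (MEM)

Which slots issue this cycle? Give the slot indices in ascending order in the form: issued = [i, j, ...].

issued = [0, 1, 3]

  0. ALU→r4 ⇒ go  {1A/1Mu/1Ld/1B | 6r 2w}
  1. ALU→r6 ⇒ go  {0A/1Mu/1Ld/1B | 4r 1w}
  2. ALU→r0 ⇒ no(FU)  {0A/1Mu/1Ld/1B | 4r 1w}
  3. MUL→r0 ⇒ go  {0A/0Mu/1Ld/1B | 2r 0w}
  4. ALU→r6 ⇒ no(FU)  {0A/0Mu/1Ld/1B | 2r 0w}
  5. MEM→r4 ⇒ no(WR_PORT)  {0A/0Mu/1Ld/1B | 2r 0w}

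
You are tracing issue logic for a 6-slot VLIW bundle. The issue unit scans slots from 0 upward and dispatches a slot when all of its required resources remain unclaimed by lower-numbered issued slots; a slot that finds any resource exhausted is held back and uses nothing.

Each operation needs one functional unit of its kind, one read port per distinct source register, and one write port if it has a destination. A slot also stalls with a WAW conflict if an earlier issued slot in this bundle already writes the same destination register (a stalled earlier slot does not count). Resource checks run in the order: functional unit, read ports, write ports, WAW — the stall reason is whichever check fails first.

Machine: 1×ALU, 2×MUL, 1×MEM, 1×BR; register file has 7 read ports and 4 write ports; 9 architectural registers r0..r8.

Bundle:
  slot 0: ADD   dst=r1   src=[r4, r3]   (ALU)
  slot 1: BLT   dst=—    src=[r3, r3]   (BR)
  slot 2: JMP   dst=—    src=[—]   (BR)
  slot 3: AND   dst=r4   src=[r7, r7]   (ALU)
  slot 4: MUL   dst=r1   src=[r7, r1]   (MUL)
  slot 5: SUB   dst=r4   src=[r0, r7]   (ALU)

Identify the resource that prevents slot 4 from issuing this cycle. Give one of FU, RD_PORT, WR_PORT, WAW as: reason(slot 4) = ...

#0 ALU src=r4,r3 dispatched  <A:0 Mu:2 Ld:1 B:1 rd:5 wr:3>
#1 BR src=r3,r3 dispatched  <A:0 Mu:2 Ld:1 B:0 rd:4 wr:3>
#2 BR src=- held:FU  <A:0 Mu:2 Ld:1 B:0 rd:4 wr:3>
#3 ALU src=r7,r7 held:FU  <A:0 Mu:2 Ld:1 B:0 rd:4 wr:3>
#4 MUL src=r7,r1 held:WAW  <A:0 Mu:2 Ld:1 B:0 rd:4 wr:3>
#5 ALU src=r0,r7 held:FU  <A:0 Mu:2 Ld:1 B:0 rd:4 wr:3>

reason(slot 4) = WAW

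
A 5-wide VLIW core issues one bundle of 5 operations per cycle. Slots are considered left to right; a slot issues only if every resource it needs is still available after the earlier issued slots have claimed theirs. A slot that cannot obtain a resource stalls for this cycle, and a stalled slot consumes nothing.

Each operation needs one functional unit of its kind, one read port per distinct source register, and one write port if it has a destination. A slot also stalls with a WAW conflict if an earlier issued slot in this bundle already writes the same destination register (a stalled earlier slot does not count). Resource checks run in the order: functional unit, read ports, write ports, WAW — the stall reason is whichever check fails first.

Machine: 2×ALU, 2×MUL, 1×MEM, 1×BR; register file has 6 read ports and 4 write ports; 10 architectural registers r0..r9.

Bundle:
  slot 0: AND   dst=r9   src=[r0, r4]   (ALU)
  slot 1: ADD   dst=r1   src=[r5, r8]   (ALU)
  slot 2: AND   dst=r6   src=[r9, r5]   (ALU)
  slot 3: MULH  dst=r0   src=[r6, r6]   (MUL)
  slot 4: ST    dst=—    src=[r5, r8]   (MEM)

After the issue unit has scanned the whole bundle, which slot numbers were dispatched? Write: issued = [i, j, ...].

  0. ALU→r9 ⇒ go  {1A/2Mu/1Ld/1B | 4r 3w}
  1. ALU→r1 ⇒ go  {0A/2Mu/1Ld/1B | 2r 2w}
  2. ALU→r6 ⇒ no(FU)  {0A/2Mu/1Ld/1B | 2r 2w}
  3. MUL→r0 ⇒ go  {0A/1Mu/1Ld/1B | 1r 1w}
  4. MEM ⇒ no(RD_PORT)  {0A/1Mu/1Ld/1B | 1r 1w}

issued = [0, 1, 3]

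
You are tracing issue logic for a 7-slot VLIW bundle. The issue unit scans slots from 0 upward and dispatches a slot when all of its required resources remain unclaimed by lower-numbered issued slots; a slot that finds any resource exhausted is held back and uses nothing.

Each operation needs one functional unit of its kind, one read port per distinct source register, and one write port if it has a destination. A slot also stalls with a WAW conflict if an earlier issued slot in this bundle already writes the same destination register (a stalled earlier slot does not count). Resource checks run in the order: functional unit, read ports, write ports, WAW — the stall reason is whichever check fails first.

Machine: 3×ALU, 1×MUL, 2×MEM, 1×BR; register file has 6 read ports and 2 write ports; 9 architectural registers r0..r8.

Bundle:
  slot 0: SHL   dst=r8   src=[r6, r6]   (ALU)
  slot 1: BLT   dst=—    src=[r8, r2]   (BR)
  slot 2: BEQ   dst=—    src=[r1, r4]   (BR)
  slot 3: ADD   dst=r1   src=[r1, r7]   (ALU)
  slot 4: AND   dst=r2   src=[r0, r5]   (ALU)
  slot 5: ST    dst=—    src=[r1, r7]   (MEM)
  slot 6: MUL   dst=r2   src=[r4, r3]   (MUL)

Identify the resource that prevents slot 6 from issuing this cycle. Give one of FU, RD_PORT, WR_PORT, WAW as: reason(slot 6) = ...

reason(slot 6) = RD_PORT

[0] ALU needs rd=1 wr=1: ok; after: ALU=2 MUL=1 MEM=2 BR=1, R=5, W=1
[1] BR needs rd=2 wr=0: ok; after: ALU=2 MUL=1 MEM=2 BR=0, R=3, W=1
[2] BR needs rd=2 wr=0: FU; after: ALU=2 MUL=1 MEM=2 BR=0, R=3, W=1
[3] ALU needs rd=2 wr=1: ok; after: ALU=1 MUL=1 MEM=2 BR=0, R=1, W=0
[4] ALU needs rd=2 wr=1: RD_PORT; after: ALU=1 MUL=1 MEM=2 BR=0, R=1, W=0
[5] MEM needs rd=2 wr=0: RD_PORT; after: ALU=1 MUL=1 MEM=2 BR=0, R=1, W=0
[6] MUL needs rd=2 wr=1: RD_PORT; after: ALU=1 MUL=1 MEM=2 BR=0, R=1, W=0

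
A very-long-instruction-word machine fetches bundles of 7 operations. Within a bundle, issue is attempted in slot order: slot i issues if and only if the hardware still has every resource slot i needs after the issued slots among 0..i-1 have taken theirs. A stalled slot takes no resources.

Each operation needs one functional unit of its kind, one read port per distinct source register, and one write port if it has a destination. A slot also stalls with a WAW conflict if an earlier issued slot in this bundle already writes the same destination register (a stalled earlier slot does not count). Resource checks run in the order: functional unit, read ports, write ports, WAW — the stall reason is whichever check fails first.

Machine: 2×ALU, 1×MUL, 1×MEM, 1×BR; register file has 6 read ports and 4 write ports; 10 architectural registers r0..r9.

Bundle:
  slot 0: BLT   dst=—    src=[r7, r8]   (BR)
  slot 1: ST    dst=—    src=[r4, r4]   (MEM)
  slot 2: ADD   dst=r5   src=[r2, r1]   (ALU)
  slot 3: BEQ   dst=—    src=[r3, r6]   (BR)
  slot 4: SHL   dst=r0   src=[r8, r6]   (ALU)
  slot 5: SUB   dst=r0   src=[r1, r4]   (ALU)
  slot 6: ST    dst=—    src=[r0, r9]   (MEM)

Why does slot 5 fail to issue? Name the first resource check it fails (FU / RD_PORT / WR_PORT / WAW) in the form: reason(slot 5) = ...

reason(slot 5) = RD_PORT

slot 0 (BR): ISSUE — free A2,Mu1,Ld1,B0 rp4 wp4
slot 1 (MEM): ISSUE — free A2,Mu1,Ld0,B0 rp3 wp4
slot 2 (ALU): ISSUE — free A1,Mu1,Ld0,B0 rp1 wp3
slot 3 (BR): stall FU — free A1,Mu1,Ld0,B0 rp1 wp3
slot 4 (ALU): stall RD_PORT — free A1,Mu1,Ld0,B0 rp1 wp3
slot 5 (ALU): stall RD_PORT — free A1,Mu1,Ld0,B0 rp1 wp3
slot 6 (MEM): stall FU — free A1,Mu1,Ld0,B0 rp1 wp3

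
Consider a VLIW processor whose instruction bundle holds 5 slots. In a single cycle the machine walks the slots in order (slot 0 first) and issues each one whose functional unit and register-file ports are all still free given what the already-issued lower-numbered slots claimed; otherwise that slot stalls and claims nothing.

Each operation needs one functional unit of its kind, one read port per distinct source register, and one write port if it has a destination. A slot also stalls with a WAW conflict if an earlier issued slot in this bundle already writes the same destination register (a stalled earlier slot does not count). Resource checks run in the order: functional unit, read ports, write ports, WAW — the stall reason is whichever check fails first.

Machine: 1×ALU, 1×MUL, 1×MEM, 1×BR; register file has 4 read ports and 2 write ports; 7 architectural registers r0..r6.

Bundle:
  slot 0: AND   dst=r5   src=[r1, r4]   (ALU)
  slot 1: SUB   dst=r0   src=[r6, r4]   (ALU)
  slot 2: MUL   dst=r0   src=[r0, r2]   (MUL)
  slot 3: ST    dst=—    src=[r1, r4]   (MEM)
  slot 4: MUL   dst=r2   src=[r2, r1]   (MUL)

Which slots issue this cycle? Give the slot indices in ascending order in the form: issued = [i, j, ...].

issued = [0, 2]

[0] ALU needs rd=2 wr=1: ok; after: ALU=0 MUL=1 MEM=1 BR=1, R=2, W=1
[1] ALU needs rd=2 wr=1: FU; after: ALU=0 MUL=1 MEM=1 BR=1, R=2, W=1
[2] MUL needs rd=2 wr=1: ok; after: ALU=0 MUL=0 MEM=1 BR=1, R=0, W=0
[3] MEM needs rd=2 wr=0: RD_PORT; after: ALU=0 MUL=0 MEM=1 BR=1, R=0, W=0
[4] MUL needs rd=2 wr=1: FU; after: ALU=0 MUL=0 MEM=1 BR=1, R=0, W=0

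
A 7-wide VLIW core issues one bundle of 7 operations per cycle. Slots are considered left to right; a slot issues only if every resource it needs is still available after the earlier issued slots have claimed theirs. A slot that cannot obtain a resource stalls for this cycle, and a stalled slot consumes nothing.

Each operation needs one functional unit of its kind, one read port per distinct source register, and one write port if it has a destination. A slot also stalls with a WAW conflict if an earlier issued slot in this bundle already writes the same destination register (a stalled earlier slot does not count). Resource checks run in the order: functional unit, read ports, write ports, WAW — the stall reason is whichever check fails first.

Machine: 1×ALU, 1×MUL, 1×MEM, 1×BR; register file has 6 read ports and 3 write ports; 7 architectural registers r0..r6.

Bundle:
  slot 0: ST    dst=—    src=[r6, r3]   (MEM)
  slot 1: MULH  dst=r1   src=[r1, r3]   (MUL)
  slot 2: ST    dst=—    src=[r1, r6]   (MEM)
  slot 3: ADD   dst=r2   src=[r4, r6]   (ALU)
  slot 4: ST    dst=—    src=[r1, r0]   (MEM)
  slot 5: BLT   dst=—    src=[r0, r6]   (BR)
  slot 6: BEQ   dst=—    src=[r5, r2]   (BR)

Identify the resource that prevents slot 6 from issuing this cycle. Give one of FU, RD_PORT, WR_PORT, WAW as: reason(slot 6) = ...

reason(slot 6) = RD_PORT

[0] MEM needs rd=2 wr=0: ok; after: ALU=1 MUL=1 MEM=0 BR=1, R=4, W=3
[1] MUL needs rd=2 wr=1: ok; after: ALU=1 MUL=0 MEM=0 BR=1, R=2, W=2
[2] MEM needs rd=2 wr=0: FU; after: ALU=1 MUL=0 MEM=0 BR=1, R=2, W=2
[3] ALU needs rd=2 wr=1: ok; after: ALU=0 MUL=0 MEM=0 BR=1, R=0, W=1
[4] MEM needs rd=2 wr=0: FU; after: ALU=0 MUL=0 MEM=0 BR=1, R=0, W=1
[5] BR needs rd=2 wr=0: RD_PORT; after: ALU=0 MUL=0 MEM=0 BR=1, R=0, W=1
[6] BR needs rd=2 wr=0: RD_PORT; after: ALU=0 MUL=0 MEM=0 BR=1, R=0, W=1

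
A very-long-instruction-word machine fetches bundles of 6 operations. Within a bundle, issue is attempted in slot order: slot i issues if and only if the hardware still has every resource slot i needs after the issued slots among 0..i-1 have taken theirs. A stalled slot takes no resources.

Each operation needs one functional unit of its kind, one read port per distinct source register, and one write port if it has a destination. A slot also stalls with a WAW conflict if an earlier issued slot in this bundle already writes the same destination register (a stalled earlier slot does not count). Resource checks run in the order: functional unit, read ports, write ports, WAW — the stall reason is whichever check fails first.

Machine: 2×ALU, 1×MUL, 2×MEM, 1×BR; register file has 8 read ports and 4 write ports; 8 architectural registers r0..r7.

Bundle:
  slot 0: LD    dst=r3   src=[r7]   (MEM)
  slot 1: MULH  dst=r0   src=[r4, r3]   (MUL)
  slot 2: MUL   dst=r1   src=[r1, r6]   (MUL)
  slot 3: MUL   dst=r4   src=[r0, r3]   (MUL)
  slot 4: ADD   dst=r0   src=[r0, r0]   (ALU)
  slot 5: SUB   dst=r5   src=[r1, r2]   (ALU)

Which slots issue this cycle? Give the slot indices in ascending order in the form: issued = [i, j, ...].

issued = [0, 1, 5]

slot 0 (MEM): ISSUE — free A2,Mu1,Ld1,B1 rp7 wp3
slot 1 (MUL): ISSUE — free A2,Mu0,Ld1,B1 rp5 wp2
slot 2 (MUL): stall FU — free A2,Mu0,Ld1,B1 rp5 wp2
slot 3 (MUL): stall FU — free A2,Mu0,Ld1,B1 rp5 wp2
slot 4 (ALU): stall WAW — free A2,Mu0,Ld1,B1 rp5 wp2
slot 5 (ALU): ISSUE — free A1,Mu0,Ld1,B1 rp3 wp1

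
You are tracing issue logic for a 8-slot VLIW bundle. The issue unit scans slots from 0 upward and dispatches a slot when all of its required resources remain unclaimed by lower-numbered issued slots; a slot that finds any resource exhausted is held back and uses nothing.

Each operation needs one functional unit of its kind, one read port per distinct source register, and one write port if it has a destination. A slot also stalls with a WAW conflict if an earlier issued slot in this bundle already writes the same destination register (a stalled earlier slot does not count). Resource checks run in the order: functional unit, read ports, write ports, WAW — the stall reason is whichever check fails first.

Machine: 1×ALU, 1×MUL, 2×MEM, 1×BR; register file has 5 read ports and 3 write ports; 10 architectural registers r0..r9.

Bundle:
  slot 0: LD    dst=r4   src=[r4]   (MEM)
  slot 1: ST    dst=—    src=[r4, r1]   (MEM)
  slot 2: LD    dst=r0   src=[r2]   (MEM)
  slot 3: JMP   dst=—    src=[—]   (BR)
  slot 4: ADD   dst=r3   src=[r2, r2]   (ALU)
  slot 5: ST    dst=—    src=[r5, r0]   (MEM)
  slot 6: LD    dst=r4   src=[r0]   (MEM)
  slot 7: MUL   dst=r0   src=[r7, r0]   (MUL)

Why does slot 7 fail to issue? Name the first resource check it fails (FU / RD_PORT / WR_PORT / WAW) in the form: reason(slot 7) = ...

#0 MEM src=r4 dispatched  <A:1 Mu:1 Ld:1 B:1 rd:4 wr:2>
#1 MEM src=r4,r1 dispatched  <A:1 Mu:1 Ld:0 B:1 rd:2 wr:2>
#2 MEM src=r2 held:FU  <A:1 Mu:1 Ld:0 B:1 rd:2 wr:2>
#3 BR src=- dispatched  <A:1 Mu:1 Ld:0 B:0 rd:2 wr:2>
#4 ALU src=r2,r2 dispatched  <A:0 Mu:1 Ld:0 B:0 rd:1 wr:1>
#5 MEM src=r5,r0 held:FU  <A:0 Mu:1 Ld:0 B:0 rd:1 wr:1>
#6 MEM src=r0 held:FU  <A:0 Mu:1 Ld:0 B:0 rd:1 wr:1>
#7 MUL src=r7,r0 held:RD_PORT  <A:0 Mu:1 Ld:0 B:0 rd:1 wr:1>

reason(slot 7) = RD_PORT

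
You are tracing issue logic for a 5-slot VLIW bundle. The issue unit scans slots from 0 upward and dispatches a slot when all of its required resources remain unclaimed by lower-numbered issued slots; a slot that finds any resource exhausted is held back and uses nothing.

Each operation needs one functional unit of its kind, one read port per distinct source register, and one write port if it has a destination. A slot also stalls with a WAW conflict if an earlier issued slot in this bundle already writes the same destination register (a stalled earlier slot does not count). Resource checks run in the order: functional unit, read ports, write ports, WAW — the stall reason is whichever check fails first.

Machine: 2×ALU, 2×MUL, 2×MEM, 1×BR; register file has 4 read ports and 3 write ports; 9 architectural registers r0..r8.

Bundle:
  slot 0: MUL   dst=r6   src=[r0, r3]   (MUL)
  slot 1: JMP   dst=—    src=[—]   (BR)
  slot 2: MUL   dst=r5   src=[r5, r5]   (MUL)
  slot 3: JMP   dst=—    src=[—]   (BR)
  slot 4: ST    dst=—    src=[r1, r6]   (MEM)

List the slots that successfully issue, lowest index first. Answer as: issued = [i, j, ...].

issued = [0, 1, 2]

slot 0 (MUL): ISSUE — free A2,Mu1,Ld2,B1 rp2 wp2
slot 1 (BR): ISSUE — free A2,Mu1,Ld2,B0 rp2 wp2
slot 2 (MUL): ISSUE — free A2,Mu0,Ld2,B0 rp1 wp1
slot 3 (BR): stall FU — free A2,Mu0,Ld2,B0 rp1 wp1
slot 4 (MEM): stall RD_PORT — free A2,Mu0,Ld2,B0 rp1 wp1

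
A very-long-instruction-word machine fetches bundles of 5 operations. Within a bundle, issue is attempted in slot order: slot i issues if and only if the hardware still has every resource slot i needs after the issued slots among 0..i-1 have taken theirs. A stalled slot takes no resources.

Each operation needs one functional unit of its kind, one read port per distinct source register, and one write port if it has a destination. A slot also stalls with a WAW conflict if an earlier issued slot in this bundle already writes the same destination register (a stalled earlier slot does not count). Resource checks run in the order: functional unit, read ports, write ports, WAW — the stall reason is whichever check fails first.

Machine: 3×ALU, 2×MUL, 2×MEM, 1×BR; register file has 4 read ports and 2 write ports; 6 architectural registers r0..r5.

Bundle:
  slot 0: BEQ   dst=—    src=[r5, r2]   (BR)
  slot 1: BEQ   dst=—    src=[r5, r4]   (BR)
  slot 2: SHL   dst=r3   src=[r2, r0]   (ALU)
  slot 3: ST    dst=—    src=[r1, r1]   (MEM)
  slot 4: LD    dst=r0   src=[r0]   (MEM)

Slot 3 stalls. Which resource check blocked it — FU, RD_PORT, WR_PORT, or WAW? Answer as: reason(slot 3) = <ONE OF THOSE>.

reason(slot 3) = RD_PORT

[0] BR needs rd=2 wr=0: ok; after: ALU=3 MUL=2 MEM=2 BR=0, R=2, W=2
[1] BR needs rd=2 wr=0: FU; after: ALU=3 MUL=2 MEM=2 BR=0, R=2, W=2
[2] ALU needs rd=2 wr=1: ok; after: ALU=2 MUL=2 MEM=2 BR=0, R=0, W=1
[3] MEM needs rd=1 wr=0: RD_PORT; after: ALU=2 MUL=2 MEM=2 BR=0, R=0, W=1
[4] MEM needs rd=1 wr=1: RD_PORT; after: ALU=2 MUL=2 MEM=2 BR=0, R=0, W=1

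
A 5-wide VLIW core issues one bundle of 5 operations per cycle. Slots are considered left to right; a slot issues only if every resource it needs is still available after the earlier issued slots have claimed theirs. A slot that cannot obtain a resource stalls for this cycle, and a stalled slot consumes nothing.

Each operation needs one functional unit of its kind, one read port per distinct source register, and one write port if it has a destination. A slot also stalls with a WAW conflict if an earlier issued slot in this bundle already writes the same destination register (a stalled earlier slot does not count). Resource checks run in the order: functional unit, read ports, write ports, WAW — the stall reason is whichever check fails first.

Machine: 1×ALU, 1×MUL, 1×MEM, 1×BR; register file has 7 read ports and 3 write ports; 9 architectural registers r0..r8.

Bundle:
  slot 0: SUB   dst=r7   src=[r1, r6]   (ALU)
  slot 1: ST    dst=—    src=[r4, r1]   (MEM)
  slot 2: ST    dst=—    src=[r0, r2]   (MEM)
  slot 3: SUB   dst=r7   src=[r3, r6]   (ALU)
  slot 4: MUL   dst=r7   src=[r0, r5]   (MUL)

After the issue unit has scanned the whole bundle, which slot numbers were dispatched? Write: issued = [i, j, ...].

slot 0 (ALU): ISSUE — free A0,Mu1,Ld1,B1 rp5 wp2
slot 1 (MEM): ISSUE — free A0,Mu1,Ld0,B1 rp3 wp2
slot 2 (MEM): stall FU — free A0,Mu1,Ld0,B1 rp3 wp2
slot 3 (ALU): stall FU — free A0,Mu1,Ld0,B1 rp3 wp2
slot 4 (MUL): stall WAW — free A0,Mu1,Ld0,B1 rp3 wp2

issued = [0, 1]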